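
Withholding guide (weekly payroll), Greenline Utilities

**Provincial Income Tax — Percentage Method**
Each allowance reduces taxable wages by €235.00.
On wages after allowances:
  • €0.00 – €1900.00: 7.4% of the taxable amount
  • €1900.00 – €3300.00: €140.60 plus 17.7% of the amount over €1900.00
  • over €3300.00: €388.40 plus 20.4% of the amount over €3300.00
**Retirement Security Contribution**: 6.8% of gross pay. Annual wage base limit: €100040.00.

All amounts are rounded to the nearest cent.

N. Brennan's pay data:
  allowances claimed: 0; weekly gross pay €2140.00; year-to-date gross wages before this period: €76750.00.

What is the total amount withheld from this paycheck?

€328.60

Provincial Income Tax: taxable = €2140.00
  €140.60 + 17.7% × (€2140.00 − €1900.00) = €140.60 + 17.7% × €240.00 = €183.08
Retirement Security Contribution: 6.8% × €2140.00 = €145.52
Total: €183.08 + €145.52 = €328.60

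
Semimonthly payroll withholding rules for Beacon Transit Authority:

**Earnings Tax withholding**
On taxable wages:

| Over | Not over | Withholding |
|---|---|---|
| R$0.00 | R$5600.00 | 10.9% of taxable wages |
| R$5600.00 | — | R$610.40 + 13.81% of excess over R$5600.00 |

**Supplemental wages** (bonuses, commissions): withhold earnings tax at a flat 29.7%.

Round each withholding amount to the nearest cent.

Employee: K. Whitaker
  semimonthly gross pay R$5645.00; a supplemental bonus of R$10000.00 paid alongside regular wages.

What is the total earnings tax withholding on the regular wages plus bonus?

R$3586.61

Earnings Tax: taxable = R$5645.00
  R$610.40 + 13.81% × (R$5645.00 − R$5600.00) = R$610.40 + 13.81% × R$45.00 = R$616.61
Supplemental (29.7% flat on bonus): 29.7% × R$10000.00 = R$2970.00
Total earnings tax: R$616.61 + R$2970.00 = R$3586.61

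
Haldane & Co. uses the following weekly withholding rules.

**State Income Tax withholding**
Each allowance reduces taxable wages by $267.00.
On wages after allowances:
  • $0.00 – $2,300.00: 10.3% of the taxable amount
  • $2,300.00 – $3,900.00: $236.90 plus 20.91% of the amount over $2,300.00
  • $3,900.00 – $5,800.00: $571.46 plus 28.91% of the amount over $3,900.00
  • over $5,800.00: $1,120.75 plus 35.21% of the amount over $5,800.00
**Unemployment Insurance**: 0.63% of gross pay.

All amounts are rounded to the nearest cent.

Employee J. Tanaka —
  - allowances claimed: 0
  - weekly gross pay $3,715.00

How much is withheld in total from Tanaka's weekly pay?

State Income Tax: taxable = $3,715.00
  $236.90 + 20.91% × ($3,715.00 − $2,300.00) = $236.90 + 20.91% × $1,415.00 = $532.78
Unemployment Insurance: 0.63% × $3,715.00 = $23.40
Total: $532.78 + $23.40 = $556.18

$556.18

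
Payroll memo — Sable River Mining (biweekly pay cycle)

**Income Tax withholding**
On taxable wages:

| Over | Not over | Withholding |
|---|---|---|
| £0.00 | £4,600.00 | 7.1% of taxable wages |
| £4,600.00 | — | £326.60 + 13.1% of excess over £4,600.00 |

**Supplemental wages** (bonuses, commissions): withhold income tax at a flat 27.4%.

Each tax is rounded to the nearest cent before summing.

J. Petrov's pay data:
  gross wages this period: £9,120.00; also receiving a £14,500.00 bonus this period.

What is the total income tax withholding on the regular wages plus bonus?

£4,891.72

Income Tax: taxable = £9,120.00
  £326.60 + 13.1% × (£9,120.00 − £4,600.00) = £326.60 + 13.1% × £4,520.00 = £918.72
Supplemental (27.4% flat on bonus): 27.4% × £14,500.00 = £3,973.00
Total income tax: £918.72 + £3,973.00 = £4,891.72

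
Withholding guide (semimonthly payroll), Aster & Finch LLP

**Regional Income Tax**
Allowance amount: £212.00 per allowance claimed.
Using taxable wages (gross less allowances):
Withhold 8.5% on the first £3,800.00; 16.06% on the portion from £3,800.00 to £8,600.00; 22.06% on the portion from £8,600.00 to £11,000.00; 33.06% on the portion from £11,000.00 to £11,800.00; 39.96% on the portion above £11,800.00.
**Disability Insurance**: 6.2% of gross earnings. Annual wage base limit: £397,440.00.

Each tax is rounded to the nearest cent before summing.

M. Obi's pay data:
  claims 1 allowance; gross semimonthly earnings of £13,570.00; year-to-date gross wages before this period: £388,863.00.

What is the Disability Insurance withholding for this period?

£531.77

Disability Insurance: cap £397,440.00 − YTD £388,863.00 = £8,577.00 subject; 6.2% × £8,577.00 = £531.77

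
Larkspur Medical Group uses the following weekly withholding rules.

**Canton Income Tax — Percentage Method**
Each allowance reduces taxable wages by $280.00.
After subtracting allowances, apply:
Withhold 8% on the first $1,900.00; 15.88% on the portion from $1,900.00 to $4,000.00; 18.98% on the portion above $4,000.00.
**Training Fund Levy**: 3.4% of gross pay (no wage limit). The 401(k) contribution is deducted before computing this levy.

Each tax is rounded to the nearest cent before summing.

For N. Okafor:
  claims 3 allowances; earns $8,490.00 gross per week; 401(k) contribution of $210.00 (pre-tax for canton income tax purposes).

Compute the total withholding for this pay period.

Canton Income Tax: taxable = $8,490.00 − $210.00 − 3×$280.00 = $7,440.00
  $485.48 + 18.98% × ($7,440.00 − $4,000.00) = $485.48 + 18.98% × $3,440.00 = $1,138.39
Training Fund Levy: 3.4% × $8,280.00 = $281.52
Total: $1,138.39 + $281.52 = $1,419.91

$1,419.91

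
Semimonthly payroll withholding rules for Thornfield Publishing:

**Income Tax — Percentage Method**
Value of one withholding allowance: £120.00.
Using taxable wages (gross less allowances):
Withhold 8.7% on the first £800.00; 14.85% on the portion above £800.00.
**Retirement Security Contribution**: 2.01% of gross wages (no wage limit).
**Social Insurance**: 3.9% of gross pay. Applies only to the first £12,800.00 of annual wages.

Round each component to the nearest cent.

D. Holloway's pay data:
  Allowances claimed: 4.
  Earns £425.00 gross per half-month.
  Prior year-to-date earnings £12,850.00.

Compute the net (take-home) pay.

Income Tax: taxable = £425.00 − 4×£120.00 = £-55.00
  Taxable ≤ 0 → £0.00
Retirement Security Contribution: 2.01% × £425.00 = £8.54
Social Insurance: YTD £12,850.00 ≥ cap £12,800.00 → £0.00
Total withheld: £0.00 + £8.54 + £0.00 = £8.54
Net pay: £425.00 − £8.54 = £416.46

£416.46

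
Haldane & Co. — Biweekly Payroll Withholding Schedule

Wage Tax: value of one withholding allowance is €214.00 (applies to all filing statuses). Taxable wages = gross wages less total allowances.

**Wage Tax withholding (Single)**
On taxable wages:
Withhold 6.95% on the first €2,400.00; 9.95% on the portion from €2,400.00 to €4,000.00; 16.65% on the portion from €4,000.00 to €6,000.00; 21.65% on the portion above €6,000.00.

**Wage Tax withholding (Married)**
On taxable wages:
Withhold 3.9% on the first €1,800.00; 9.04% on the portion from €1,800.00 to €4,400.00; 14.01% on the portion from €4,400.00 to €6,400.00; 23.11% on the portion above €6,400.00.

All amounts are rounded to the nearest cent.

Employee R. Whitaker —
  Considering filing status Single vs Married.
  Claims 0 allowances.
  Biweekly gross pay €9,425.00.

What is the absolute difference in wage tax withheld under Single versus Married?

€115.99

Wage Tax (Single): taxable = €9,425.00
  €659.00 + 21.65% × (€9,425.00 − €6,000.00) = €659.00 + 21.65% × €3,425.00 = €1,400.51
Wage Tax (Married): taxable = €9,425.00
  €585.44 + 23.11% × (€9,425.00 − €6,400.00) = €585.44 + 23.11% × €3,025.00 = €1,284.52
Difference: |€1,400.51 − €1,284.52| = €115.99 (higher under Single)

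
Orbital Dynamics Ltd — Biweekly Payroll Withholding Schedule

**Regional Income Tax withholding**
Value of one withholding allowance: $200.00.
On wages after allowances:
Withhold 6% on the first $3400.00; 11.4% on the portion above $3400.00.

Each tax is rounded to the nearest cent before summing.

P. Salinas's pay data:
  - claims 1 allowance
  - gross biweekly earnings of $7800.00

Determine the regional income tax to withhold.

$682.80

Regional Income Tax: taxable = $7800.00 − 1×$200.00 = $7600.00
  $204.00 + 11.4% × ($7600.00 − $3400.00) = $204.00 + 11.4% × $4200.00 = $682.80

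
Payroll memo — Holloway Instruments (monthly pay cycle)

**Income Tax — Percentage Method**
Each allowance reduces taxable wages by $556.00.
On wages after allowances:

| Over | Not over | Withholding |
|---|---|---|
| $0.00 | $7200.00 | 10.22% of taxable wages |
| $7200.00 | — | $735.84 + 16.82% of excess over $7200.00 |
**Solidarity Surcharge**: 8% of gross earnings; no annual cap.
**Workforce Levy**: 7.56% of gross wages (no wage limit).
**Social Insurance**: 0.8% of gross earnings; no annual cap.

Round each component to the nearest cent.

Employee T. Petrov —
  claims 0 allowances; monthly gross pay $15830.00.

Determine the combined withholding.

$4777.20

Income Tax: taxable = $15830.00
  $735.84 + 16.82% × ($15830.00 − $7200.00) = $735.84 + 16.82% × $8630.00 = $2187.41
Solidarity Surcharge: 8% × $15830.00 = $1266.40
Workforce Levy: 7.56% × $15830.00 = $1196.75
Social Insurance: 0.8% × $15830.00 = $126.64
Total: $2187.41 + $1266.40 + $1196.75 + $126.64 = $4777.20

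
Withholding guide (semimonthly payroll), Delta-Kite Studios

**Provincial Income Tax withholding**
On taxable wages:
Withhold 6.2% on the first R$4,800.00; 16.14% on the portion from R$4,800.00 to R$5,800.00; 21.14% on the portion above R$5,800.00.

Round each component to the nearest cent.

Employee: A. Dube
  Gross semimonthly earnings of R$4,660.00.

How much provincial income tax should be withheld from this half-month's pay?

R$288.92

Provincial Income Tax: taxable = R$4,660.00
  6.2% × R$4,660.00 = R$288.92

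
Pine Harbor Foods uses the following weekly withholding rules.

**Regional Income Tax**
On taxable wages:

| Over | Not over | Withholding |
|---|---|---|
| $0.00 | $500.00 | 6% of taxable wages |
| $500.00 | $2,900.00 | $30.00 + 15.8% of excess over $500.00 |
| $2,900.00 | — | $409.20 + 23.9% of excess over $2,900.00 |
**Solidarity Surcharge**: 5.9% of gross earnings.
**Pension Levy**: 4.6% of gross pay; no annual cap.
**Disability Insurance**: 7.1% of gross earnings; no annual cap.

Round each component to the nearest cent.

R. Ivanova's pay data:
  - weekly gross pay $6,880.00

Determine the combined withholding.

Regional Income Tax: taxable = $6,880.00
  $409.20 + 23.9% × ($6,880.00 − $2,900.00) = $409.20 + 23.9% × $3,980.00 = $1,360.42
Solidarity Surcharge: 5.9% × $6,880.00 = $405.92
Pension Levy: 4.6% × $6,880.00 = $316.48
Disability Insurance: 7.1% × $6,880.00 = $488.48
Total: $1,360.42 + $405.92 + $316.48 + $488.48 = $2,571.30

$2,571.30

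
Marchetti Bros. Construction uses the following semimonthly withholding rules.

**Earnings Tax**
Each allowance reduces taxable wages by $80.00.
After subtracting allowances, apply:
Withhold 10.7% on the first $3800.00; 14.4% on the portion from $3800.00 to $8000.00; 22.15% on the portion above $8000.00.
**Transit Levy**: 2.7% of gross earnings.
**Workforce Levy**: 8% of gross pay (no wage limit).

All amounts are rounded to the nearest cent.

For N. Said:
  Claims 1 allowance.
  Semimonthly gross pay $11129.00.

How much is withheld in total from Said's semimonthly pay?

Earnings Tax: taxable = $11129.00 − 1×$80.00 = $11049.00
  $1011.40 + 22.15% × ($11049.00 − $8000.00) = $1011.40 + 22.15% × $3049.00 = $1686.75
Transit Levy: 2.7% × $11129.00 = $300.48
Workforce Levy: 8% × $11129.00 = $890.32
Total: $1686.75 + $300.48 + $890.32 = $2877.55

$2877.55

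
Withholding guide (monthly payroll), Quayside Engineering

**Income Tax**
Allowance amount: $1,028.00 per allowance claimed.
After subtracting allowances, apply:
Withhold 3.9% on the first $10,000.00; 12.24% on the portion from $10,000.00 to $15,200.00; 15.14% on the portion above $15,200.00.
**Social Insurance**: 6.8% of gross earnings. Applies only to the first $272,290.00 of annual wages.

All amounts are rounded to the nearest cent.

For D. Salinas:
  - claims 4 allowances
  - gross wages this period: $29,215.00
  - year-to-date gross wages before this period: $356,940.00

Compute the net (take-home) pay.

$26,689.21

Income Tax: taxable = $29,215.00 − 4×$1,028.00 = $25,103.00
  $1,026.48 + 15.14% × ($25,103.00 − $15,200.00) = $1,026.48 + 15.14% × $9,903.00 = $2,525.79
Social Insurance: YTD $356,940.00 ≥ cap $272,290.00 → $0.00
Total withheld: $2,525.79 + $0.00 = $2,525.79
Net pay: $29,215.00 − $2,525.79 = $26,689.21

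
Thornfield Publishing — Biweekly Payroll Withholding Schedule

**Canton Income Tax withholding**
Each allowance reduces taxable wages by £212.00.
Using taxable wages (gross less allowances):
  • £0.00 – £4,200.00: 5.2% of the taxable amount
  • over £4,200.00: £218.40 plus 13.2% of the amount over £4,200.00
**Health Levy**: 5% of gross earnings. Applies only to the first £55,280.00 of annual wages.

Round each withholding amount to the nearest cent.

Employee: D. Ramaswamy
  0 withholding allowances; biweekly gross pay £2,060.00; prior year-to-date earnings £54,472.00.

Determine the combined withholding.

£147.52

Canton Income Tax: taxable = £2,060.00
  5.2% × £2,060.00 = £107.12
Health Levy: cap £55,280.00 − YTD £54,472.00 = £808.00 subject; 5% × £808.00 = £40.40
Total: £107.12 + £40.40 = £147.52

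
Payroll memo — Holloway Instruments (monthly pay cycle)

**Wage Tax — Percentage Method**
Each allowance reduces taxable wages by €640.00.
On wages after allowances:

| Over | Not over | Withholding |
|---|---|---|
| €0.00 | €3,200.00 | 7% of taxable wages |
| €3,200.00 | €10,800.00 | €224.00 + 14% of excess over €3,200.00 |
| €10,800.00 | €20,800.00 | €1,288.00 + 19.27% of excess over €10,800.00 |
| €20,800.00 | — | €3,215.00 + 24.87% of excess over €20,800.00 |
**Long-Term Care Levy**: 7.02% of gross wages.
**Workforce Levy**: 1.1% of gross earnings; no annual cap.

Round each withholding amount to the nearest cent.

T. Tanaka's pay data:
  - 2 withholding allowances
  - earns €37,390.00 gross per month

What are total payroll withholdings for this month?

Wage Tax: taxable = €37,390.00 − 2×€640.00 = €36,110.00
  €3,215.00 + 24.87% × (€36,110.00 − €20,800.00) = €3,215.00 + 24.87% × €15,310.00 = €7,022.60
Long-Term Care Levy: 7.02% × €37,390.00 = €2,624.78
Workforce Levy: 1.1% × €37,390.00 = €411.29
Total: €7,022.60 + €2,624.78 + €411.29 = €10,058.67

€10,058.67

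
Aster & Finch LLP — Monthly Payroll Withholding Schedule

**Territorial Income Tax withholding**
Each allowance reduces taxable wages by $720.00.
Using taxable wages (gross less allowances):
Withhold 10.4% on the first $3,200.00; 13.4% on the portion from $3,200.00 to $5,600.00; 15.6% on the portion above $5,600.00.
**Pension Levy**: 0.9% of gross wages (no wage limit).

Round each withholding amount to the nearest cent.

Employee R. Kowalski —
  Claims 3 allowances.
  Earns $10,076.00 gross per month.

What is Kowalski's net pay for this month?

$8,969.62

Territorial Income Tax: taxable = $10,076.00 − 3×$720.00 = $7,916.00
  $654.40 + 15.6% × ($7,916.00 − $5,600.00) = $654.40 + 15.6% × $2,316.00 = $1,015.70
Pension Levy: 0.9% × $10,076.00 = $90.68
Total withheld: $1,015.70 + $90.68 = $1,106.38
Net pay: $10,076.00 − $1,106.38 = $8,969.62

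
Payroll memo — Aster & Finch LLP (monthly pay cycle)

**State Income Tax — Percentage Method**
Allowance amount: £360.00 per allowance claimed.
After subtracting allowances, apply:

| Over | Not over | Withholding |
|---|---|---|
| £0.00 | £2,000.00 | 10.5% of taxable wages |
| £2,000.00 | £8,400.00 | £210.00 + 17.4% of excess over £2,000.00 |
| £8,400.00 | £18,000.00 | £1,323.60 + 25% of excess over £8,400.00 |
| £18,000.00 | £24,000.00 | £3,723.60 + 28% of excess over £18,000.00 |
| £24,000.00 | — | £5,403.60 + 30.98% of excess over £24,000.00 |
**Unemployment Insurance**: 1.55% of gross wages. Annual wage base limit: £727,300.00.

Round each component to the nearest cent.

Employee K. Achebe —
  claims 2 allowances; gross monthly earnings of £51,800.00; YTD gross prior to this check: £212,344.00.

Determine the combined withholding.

£14,595.88

State Income Tax: taxable = £51,800.00 − 2×£360.00 = £51,080.00
  £5,403.60 + 30.98% × (£51,080.00 − £24,000.00) = £5,403.60 + 30.98% × £27,080.00 = £13,792.98
Unemployment Insurance: 1.55% × £51,800.00 = £802.90
Total: £13,792.98 + £802.90 = £14,595.88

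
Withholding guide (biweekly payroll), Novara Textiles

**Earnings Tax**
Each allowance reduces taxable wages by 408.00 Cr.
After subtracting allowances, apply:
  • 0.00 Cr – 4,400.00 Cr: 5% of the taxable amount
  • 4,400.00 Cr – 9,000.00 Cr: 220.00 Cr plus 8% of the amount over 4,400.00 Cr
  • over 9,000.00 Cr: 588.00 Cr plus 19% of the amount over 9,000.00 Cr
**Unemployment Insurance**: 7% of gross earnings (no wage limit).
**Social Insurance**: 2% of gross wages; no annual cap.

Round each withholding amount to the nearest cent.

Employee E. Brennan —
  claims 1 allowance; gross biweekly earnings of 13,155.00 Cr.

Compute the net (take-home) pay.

10,671.12 Cr

Earnings Tax: taxable = 13,155.00 Cr − 1×408.00 Cr = 12,747.00 Cr
  588.00 Cr + 19% × (12,747.00 Cr − 9,000.00 Cr) = 588.00 Cr + 19% × 3,747.00 Cr = 1,299.93 Cr
Unemployment Insurance: 7% × 13,155.00 Cr = 920.85 Cr
Social Insurance: 2% × 13,155.00 Cr = 263.10 Cr
Total withheld: 1,299.93 Cr + 920.85 Cr + 263.10 Cr = 2,483.88 Cr
Net pay: 13,155.00 Cr − 2,483.88 Cr = 10,671.12 Cr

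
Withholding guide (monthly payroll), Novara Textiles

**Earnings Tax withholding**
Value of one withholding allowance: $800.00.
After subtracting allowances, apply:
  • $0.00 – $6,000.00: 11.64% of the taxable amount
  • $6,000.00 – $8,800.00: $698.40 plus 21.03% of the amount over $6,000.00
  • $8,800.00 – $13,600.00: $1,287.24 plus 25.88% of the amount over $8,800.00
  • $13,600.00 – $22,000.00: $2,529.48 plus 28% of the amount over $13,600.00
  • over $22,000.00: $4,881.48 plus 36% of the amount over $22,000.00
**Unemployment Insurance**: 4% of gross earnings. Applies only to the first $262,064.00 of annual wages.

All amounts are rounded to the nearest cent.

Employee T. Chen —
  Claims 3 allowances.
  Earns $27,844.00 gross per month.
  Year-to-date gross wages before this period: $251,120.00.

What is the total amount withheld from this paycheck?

$6,559.08

Earnings Tax: taxable = $27,844.00 − 3×$800.00 = $25,444.00
  $4,881.48 + 36% × ($25,444.00 − $22,000.00) = $4,881.48 + 36% × $3,444.00 = $6,121.32
Unemployment Insurance: cap $262,064.00 − YTD $251,120.00 = $10,944.00 subject; 4% × $10,944.00 = $437.76
Total: $6,121.32 + $437.76 = $6,559.08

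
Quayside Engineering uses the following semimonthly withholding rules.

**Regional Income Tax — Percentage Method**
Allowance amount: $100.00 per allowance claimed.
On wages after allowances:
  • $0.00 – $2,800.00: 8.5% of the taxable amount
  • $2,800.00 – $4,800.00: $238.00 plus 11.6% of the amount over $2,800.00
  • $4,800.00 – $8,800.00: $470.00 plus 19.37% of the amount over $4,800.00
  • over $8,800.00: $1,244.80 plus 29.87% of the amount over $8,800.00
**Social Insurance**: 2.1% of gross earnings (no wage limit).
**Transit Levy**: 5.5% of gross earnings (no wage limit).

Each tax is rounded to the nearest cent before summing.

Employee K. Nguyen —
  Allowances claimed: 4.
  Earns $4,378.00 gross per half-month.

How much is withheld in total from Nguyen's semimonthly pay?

$707.38

Regional Income Tax: taxable = $4,378.00 − 4×$100.00 = $3,978.00
  $238.00 + 11.6% × ($3,978.00 − $2,800.00) = $238.00 + 11.6% × $1,178.00 = $374.65
Social Insurance: 2.1% × $4,378.00 = $91.94
Transit Levy: 5.5% × $4,378.00 = $240.79
Total: $374.65 + $91.94 + $240.79 = $707.38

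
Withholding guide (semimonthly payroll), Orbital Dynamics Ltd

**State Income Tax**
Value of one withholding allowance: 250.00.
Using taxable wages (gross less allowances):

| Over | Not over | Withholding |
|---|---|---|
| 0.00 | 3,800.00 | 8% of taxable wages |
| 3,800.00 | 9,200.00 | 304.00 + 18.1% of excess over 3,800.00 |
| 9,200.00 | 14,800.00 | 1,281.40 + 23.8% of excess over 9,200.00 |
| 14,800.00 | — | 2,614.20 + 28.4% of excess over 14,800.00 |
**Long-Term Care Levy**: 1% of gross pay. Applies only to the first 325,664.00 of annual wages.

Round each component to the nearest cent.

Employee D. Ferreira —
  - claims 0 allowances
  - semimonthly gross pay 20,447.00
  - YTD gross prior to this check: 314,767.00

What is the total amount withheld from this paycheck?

State Income Tax: taxable = 20,447.00
  2,614.20 + 28.4% × (20,447.00 − 14,800.00) = 2,614.20 + 28.4% × 5,647.00 = 4,217.95
Long-Term Care Levy: cap 325,664.00 − YTD 314,767.00 = 10,897.00 subject; 1% × 10,897.00 = 108.97
Total: 4,217.95 + 108.97 = 4,326.92

4,326.92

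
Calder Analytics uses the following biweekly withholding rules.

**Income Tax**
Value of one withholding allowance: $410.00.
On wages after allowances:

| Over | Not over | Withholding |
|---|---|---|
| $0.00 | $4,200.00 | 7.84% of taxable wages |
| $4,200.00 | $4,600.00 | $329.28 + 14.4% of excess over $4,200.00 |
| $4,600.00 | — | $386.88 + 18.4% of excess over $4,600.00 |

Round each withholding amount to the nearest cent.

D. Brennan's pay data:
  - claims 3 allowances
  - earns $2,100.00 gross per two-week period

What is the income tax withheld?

$68.21

Income Tax: taxable = $2,100.00 − 3×$410.00 = $870.00
  7.84% × $870.00 = $68.21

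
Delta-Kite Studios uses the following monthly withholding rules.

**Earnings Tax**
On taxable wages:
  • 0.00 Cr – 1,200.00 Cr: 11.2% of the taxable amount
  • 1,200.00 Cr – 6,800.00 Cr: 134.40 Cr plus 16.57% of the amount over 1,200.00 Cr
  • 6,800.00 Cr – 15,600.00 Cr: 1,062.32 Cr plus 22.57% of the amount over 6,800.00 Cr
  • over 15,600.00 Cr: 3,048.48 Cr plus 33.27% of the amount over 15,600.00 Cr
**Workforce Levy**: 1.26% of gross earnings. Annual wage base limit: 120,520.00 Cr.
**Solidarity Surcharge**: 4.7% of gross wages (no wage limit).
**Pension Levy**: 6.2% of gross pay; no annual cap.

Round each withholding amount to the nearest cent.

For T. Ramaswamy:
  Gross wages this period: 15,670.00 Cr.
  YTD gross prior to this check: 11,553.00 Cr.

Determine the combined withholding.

Earnings Tax: taxable = 15,670.00 Cr
  3,048.48 Cr + 33.27% × (15,670.00 Cr − 15,600.00 Cr) = 3,048.48 Cr + 33.27% × 70.00 Cr = 3,071.77 Cr
Workforce Levy: 1.26% × 15,670.00 Cr = 197.44 Cr
Solidarity Surcharge: 4.7% × 15,670.00 Cr = 736.49 Cr
Pension Levy: 6.2% × 15,670.00 Cr = 971.54 Cr
Total: 3,071.77 Cr + 197.44 Cr + 736.49 Cr + 971.54 Cr = 4,977.24 Cr

4,977.24 Cr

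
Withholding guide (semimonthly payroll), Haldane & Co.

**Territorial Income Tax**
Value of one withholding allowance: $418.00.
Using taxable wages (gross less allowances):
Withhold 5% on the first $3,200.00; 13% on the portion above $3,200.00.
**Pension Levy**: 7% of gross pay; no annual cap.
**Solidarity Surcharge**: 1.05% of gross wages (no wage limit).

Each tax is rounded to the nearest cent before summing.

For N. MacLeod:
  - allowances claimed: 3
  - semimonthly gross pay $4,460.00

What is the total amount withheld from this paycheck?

$519.81

Territorial Income Tax: taxable = $4,460.00 − 3×$418.00 = $3,206.00
  $160.00 + 13% × ($3,206.00 − $3,200.00) = $160.00 + 13% × $6.00 = $160.78
Pension Levy: 7% × $4,460.00 = $312.20
Solidarity Surcharge: 1.05% × $4,460.00 = $46.83
Total: $160.78 + $312.20 + $46.83 = $519.81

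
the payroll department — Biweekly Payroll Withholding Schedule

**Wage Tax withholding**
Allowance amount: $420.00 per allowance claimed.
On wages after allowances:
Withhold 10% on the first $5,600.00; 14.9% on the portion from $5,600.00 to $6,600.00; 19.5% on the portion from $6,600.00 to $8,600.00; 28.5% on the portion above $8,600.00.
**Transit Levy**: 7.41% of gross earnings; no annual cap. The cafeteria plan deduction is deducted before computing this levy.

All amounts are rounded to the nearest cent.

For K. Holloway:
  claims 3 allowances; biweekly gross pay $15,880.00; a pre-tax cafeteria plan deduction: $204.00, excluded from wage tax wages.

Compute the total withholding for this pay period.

Wage Tax: taxable = $15,880.00 − $204.00 − 3×$420.00 = $14,416.00
  $1,099.00 + 28.5% × ($14,416.00 − $8,600.00) = $1,099.00 + 28.5% × $5,816.00 = $2,756.56
Transit Levy: 7.41% × $15,676.00 = $1,161.59
Total: $2,756.56 + $1,161.59 = $3,918.15

$3,918.15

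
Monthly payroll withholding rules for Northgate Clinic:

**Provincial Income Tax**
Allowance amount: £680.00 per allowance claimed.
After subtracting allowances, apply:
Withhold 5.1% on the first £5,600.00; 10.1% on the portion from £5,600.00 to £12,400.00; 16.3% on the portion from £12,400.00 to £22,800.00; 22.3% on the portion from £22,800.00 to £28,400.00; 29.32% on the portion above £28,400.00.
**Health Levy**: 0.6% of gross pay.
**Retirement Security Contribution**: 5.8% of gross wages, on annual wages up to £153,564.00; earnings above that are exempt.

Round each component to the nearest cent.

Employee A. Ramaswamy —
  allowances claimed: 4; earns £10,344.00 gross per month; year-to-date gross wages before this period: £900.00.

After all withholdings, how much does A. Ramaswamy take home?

£9,191.97

Provincial Income Tax: taxable = £10,344.00 − 4×£680.00 = £7,624.00
  £285.60 + 10.1% × (£7,624.00 − £5,600.00) = £285.60 + 10.1% × £2,024.00 = £490.02
Health Levy: 0.6% × £10,344.00 = £62.06
Retirement Security Contribution: 5.8% × £10,344.00 = £599.95
Total withheld: £490.02 + £62.06 + £599.95 = £1,152.03
Net pay: £10,344.00 − £1,152.03 = £9,191.97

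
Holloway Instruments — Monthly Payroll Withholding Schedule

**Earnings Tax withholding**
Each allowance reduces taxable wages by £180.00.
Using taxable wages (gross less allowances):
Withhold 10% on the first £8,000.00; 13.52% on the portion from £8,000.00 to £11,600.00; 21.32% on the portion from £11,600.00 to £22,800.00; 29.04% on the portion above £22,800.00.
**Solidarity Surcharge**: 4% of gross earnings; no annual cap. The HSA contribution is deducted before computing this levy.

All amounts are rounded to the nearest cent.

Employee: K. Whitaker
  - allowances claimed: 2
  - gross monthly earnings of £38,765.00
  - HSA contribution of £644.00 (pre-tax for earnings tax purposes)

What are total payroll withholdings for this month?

£9,544.07

Earnings Tax: taxable = £38,765.00 − £644.00 − 2×£180.00 = £37,761.00
  £3,674.56 + 29.04% × (£37,761.00 − £22,800.00) = £3,674.56 + 29.04% × £14,961.00 = £8,019.23
Solidarity Surcharge: 4% × £38,121.00 = £1,524.84
Total: £8,019.23 + £1,524.84 = £9,544.07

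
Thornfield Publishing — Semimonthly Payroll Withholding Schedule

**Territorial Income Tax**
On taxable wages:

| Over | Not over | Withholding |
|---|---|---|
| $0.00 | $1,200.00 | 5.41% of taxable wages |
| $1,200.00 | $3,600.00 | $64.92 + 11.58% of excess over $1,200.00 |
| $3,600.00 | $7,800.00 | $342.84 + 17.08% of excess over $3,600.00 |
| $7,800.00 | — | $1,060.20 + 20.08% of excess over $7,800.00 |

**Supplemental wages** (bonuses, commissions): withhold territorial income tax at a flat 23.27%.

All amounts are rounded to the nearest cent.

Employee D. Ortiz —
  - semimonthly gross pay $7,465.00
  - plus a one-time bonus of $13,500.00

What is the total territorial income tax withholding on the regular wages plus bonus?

$4,144.43

Territorial Income Tax: taxable = $7,465.00
  $342.84 + 17.08% × ($7,465.00 − $3,600.00) = $342.84 + 17.08% × $3,865.00 = $1,002.98
Supplemental (23.27% flat on bonus): 23.27% × $13,500.00 = $3,141.45
Total territorial income tax: $1,002.98 + $3,141.45 = $4,144.43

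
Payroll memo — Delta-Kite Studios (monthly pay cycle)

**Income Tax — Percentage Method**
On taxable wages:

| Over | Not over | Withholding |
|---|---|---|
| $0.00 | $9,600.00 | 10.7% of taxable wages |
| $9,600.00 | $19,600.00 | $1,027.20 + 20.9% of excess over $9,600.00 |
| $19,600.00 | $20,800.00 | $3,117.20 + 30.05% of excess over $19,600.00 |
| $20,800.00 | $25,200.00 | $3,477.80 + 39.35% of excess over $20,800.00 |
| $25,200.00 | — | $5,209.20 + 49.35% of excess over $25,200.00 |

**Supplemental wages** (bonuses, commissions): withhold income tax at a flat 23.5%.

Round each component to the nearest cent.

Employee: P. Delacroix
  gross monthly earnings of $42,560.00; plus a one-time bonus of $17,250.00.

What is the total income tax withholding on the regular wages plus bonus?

Income Tax: taxable = $42,560.00
  $5,209.20 + 49.35% × ($42,560.00 − $25,200.00) = $5,209.20 + 49.35% × $17,360.00 = $13,776.36
Supplemental (23.5% flat on bonus): 23.5% × $17,250.00 = $4,053.75
Total income tax: $13,776.36 + $4,053.75 = $17,830.11

$17,830.11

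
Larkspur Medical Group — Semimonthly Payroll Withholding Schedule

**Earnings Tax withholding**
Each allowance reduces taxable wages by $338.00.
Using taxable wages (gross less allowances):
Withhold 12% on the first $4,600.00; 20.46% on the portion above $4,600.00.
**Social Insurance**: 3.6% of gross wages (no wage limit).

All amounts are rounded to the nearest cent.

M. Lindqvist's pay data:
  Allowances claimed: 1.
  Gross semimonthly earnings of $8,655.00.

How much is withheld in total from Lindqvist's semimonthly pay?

$1,624.08

Earnings Tax: taxable = $8,655.00 − 1×$338.00 = $8,317.00
  $552.00 + 20.46% × ($8,317.00 − $4,600.00) = $552.00 + 20.46% × $3,717.00 = $1,312.50
Social Insurance: 3.6% × $8,655.00 = $311.58
Total: $1,312.50 + $311.58 = $1,624.08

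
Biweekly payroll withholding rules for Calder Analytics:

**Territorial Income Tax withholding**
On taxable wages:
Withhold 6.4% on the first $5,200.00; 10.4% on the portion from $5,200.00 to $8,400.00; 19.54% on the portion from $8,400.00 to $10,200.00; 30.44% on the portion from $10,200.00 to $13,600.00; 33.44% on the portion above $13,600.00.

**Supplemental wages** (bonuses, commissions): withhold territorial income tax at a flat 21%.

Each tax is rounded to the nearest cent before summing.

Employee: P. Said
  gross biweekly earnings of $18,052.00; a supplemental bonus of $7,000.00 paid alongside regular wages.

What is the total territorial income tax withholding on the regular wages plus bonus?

$5,011.03

Territorial Income Tax: taxable = $18,052.00
  $2,052.28 + 33.44% × ($18,052.00 − $13,600.00) = $2,052.28 + 33.44% × $4,452.00 = $3,541.03
Supplemental (21% flat on bonus): 21% × $7,000.00 = $1,470.00
Total territorial income tax: $3,541.03 + $1,470.00 = $5,011.03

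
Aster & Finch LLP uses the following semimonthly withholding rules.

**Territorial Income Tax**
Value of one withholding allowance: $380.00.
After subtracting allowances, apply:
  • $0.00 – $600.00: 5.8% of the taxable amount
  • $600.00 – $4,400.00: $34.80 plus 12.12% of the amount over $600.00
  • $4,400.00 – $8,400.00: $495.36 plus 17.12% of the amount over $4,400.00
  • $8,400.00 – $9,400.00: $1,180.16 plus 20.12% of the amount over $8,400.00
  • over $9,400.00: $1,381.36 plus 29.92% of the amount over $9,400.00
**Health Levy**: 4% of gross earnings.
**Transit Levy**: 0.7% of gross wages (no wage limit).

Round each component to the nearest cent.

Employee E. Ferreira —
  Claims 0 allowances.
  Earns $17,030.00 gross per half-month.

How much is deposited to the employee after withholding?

Territorial Income Tax: taxable = $17,030.00
  $1,381.36 + 29.92% × ($17,030.00 − $9,400.00) = $1,381.36 + 29.92% × $7,630.00 = $3,664.26
Health Levy: 4% × $17,030.00 = $681.20
Transit Levy: 0.7% × $17,030.00 = $119.21
Total withheld: $3,664.26 + $681.20 + $119.21 = $4,464.67
Net pay: $17,030.00 − $4,464.67 = $12,565.33

$12,565.33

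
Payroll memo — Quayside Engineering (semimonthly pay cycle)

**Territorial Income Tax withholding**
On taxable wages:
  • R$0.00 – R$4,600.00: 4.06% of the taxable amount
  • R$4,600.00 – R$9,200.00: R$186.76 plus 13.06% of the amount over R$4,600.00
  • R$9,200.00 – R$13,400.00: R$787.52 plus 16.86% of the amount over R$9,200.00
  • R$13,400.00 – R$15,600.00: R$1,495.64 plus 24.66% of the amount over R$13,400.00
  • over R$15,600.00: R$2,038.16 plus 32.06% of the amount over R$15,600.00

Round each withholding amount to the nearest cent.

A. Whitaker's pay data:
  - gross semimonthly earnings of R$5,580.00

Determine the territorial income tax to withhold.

R$314.75

Territorial Income Tax: taxable = R$5,580.00
  R$186.76 + 13.06% × (R$5,580.00 − R$4,600.00) = R$186.76 + 13.06% × R$980.00 = R$314.75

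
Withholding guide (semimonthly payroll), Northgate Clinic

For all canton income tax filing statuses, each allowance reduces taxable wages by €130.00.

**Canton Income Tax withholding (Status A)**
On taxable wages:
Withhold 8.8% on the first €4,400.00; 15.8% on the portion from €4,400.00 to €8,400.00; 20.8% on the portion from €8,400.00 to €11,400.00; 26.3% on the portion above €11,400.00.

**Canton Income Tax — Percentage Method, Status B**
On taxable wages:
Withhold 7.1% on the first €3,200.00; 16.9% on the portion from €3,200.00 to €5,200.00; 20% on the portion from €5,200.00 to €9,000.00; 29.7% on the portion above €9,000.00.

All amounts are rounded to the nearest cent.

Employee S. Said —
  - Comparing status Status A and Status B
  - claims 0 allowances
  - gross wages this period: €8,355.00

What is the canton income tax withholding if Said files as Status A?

Canton Income Tax (Status A): taxable = €8,355.00
  €387.20 + 15.8% × (€8,355.00 − €4,400.00) = €387.20 + 15.8% × €3,955.00 = €1,012.09

€1,012.09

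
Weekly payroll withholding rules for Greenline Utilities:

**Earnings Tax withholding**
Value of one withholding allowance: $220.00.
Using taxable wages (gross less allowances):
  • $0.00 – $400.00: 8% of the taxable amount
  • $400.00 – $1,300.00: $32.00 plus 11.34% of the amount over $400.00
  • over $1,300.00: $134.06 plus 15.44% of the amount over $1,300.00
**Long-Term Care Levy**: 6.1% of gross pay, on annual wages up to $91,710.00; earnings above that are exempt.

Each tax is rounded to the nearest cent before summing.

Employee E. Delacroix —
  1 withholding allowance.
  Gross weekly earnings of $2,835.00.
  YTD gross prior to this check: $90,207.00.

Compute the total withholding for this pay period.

$428.78

Earnings Tax: taxable = $2,835.00 − 1×$220.00 = $2,615.00
  $134.06 + 15.44% × ($2,615.00 − $1,300.00) = $134.06 + 15.44% × $1,315.00 = $337.10
Long-Term Care Levy: cap $91,710.00 − YTD $90,207.00 = $1,503.00 subject; 6.1% × $1,503.00 = $91.68
Total: $337.10 + $91.68 = $428.78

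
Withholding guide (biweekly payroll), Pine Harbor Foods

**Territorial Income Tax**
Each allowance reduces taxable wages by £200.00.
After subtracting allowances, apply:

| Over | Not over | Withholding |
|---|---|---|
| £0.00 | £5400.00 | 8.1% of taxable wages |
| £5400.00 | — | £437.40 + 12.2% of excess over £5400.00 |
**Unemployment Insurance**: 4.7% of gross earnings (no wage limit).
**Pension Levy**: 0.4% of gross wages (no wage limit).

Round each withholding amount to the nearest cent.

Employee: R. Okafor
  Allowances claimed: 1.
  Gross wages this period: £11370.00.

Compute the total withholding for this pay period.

Territorial Income Tax: taxable = £11370.00 − 1×£200.00 = £11170.00
  £437.40 + 12.2% × (£11170.00 − £5400.00) = £437.40 + 12.2% × £5770.00 = £1141.34
Unemployment Insurance: 4.7% × £11370.00 = £534.39
Pension Levy: 0.4% × £11370.00 = £45.48
Total: £1141.34 + £534.39 + £45.48 = £1721.21

£1721.21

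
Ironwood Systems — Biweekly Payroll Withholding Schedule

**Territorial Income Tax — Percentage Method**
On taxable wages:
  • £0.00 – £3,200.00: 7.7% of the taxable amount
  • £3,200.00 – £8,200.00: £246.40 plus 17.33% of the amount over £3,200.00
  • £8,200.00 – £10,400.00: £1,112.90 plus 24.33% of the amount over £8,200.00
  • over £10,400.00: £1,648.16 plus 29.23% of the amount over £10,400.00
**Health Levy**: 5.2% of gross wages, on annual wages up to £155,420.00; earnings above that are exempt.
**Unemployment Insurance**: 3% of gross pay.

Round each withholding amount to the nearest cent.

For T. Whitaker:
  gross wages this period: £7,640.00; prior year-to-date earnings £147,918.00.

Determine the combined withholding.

£1,635.15

Territorial Income Tax: taxable = £7,640.00
  £246.40 + 17.33% × (£7,640.00 − £3,200.00) = £246.40 + 17.33% × £4,440.00 = £1,015.85
Health Levy: cap £155,420.00 − YTD £147,918.00 = £7,502.00 subject; 5.2% × £7,502.00 = £390.10
Unemployment Insurance: 3% × £7,640.00 = £229.20
Total: £1,015.85 + £390.10 + £229.20 = £1,635.15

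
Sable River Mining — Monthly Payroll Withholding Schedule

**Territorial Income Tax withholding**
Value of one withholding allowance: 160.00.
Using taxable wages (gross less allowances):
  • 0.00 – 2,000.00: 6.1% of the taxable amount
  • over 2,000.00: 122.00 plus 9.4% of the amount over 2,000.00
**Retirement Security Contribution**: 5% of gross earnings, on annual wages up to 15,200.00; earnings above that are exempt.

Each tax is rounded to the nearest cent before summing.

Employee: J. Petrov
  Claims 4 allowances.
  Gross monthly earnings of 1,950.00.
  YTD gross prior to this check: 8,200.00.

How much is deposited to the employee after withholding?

1,772.59

Territorial Income Tax: taxable = 1,950.00 − 4×160.00 = 1,310.00
  6.1% × 1,310.00 = 79.91
Retirement Security Contribution: 5% × 1,950.00 = 97.50
Total withheld: 79.91 + 97.50 = 177.41
Net pay: 1,950.00 − 177.41 = 1,772.59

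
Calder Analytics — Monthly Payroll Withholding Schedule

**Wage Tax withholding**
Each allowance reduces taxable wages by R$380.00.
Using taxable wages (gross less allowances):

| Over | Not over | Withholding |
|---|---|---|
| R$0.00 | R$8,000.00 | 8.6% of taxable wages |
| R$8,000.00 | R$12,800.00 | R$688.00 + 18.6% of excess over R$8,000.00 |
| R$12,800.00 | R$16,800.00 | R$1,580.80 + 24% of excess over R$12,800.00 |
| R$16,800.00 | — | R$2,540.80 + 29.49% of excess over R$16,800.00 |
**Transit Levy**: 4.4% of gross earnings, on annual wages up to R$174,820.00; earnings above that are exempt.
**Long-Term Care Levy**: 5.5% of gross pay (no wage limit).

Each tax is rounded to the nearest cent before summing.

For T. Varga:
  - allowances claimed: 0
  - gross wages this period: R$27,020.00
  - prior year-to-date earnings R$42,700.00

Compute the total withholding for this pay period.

R$8,229.66

Wage Tax: taxable = R$27,020.00
  R$2,540.80 + 29.49% × (R$27,020.00 − R$16,800.00) = R$2,540.80 + 29.49% × R$10,220.00 = R$5,554.68
Transit Levy: 4.4% × R$27,020.00 = R$1,188.88
Long-Term Care Levy: 5.5% × R$27,020.00 = R$1,486.10
Total: R$5,554.68 + R$1,188.88 + R$1,486.10 = R$8,229.66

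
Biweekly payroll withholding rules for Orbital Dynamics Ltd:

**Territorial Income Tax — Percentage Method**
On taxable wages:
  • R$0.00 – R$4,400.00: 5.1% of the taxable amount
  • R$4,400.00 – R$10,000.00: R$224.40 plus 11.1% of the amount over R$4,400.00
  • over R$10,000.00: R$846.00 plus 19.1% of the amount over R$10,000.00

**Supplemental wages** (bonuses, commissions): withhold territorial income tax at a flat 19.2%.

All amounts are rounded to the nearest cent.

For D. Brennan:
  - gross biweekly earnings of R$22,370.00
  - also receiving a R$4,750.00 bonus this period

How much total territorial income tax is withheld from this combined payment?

Territorial Income Tax: taxable = R$22,370.00
  R$846.00 + 19.1% × (R$22,370.00 − R$10,000.00) = R$846.00 + 19.1% × R$12,370.00 = R$3,208.67
Supplemental (19.2% flat on bonus): 19.2% × R$4,750.00 = R$912.00
Total territorial income tax: R$3,208.67 + R$912.00 = R$4,120.67

R$4,120.67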